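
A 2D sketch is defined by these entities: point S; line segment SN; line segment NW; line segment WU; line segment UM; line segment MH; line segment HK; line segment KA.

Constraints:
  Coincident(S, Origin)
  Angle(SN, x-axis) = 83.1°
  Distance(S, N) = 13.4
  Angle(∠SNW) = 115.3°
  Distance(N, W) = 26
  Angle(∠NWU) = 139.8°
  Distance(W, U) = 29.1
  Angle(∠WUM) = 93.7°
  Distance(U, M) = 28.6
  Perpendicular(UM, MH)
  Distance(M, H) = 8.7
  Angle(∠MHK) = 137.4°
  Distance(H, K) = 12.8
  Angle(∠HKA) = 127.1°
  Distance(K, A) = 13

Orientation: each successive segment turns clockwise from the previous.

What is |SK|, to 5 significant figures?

29.995

S is at the origin; SN runs at 83.1° with length 13.4, so N = (1.6098, 13.303). ∠SNW = 115.3° gives NW at 18.400° from the x-axis; with |NW| = 26.0, W = (26.281, 21.510). ∠NWU = 139.8° gives WU at -21.800° from the x-axis; with |WU| = 29.1, U = (53.300, 10.703). ∠WUM = 93.7° gives UM at -108.10° from the x-axis; with |UM| = 28.6, M = (44.414, -16.482). The perpendicularity gives MH at right angles to UM, so MH runs at 161.90°; with |MH| = 8.7, H = (36.145, -13.779). ∠MHK = 137.4° gives HK at 119.30° from the x-axis; with |HK| = 12.8, K = (29.881, -2.6164). Then |SK| = |K − S| = 29.995.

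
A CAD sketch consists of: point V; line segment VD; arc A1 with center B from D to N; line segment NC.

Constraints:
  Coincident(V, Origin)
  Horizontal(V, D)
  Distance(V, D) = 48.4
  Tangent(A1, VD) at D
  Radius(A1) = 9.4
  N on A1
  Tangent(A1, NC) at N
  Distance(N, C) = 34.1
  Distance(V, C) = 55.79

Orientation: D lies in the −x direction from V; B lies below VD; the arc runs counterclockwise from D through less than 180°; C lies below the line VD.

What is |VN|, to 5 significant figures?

57.971

V is at the origin; VD is horizontal with |VD| = 48.4 and D on the −x side, so D = (-48.400, 0.0000). Tangency of A1 to VD means the radius BD is perpendicular to VD, so B = D + (0, -9.4) = (-48.400, -9.4000). Since BN ⟂ NC (tangency), |BC| = √(9.4² + 34.1²) = 35.372 regardless of where N sits on A1. So C lies on both circle(V, 55.79) and circle(B, 35.372); the below-VD intersection is C = (-36.077, -42.556). N is the foot of the tangent from C: N = (-56.024, -14.899).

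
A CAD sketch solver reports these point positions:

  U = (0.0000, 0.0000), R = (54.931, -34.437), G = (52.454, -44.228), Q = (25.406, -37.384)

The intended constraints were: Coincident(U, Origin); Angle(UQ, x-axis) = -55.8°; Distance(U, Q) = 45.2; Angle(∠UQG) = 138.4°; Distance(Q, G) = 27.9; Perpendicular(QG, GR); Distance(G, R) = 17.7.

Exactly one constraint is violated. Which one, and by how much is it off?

Distance(G, R) = 17.7 — off by 7.60.

U = (0.00, 0.00) ✓; UQ at -55.80° ✓; |UQ| = 45.20 ✓; ∠UQG = 138.4° ✓; |QG| = 27.90 ✓; ∠(QG, GR) = 90.00° ✓; |GR| = 10.10 ✗.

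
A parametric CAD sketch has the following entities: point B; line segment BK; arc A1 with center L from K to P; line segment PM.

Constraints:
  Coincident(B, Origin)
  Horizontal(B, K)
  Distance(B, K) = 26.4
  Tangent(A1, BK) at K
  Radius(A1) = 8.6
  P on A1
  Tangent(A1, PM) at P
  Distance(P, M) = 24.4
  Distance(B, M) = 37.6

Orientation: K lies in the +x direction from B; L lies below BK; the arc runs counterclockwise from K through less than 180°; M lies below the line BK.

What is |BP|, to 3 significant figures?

19.8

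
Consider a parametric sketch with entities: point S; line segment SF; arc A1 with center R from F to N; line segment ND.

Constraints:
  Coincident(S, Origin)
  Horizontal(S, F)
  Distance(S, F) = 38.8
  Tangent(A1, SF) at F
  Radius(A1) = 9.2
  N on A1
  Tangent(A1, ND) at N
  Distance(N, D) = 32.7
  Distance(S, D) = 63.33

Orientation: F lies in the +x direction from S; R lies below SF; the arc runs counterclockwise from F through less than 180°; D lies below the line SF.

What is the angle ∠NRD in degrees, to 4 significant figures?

74.29°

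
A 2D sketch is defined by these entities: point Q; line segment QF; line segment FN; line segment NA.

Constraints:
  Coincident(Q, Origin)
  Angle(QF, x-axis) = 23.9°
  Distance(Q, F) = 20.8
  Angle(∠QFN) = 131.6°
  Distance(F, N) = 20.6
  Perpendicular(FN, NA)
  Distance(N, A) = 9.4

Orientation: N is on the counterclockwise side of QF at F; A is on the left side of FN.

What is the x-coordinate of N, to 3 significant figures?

25.3

Q is at the origin; QF runs at 23.9° with length 20.8, so F = 20.8·(cos 23.9°, sin 23.9°) = (19.0, 8.43). ∠QFN = 131.6°, so FN runs at 23.9° + (180° − 131.6°) = 72.3° from the x-axis; with |FN| = 20.6, N = F + 20.6·(cos 72.3°, sin 72.3°) = (25.3, 28.1). So N.x = 25.3.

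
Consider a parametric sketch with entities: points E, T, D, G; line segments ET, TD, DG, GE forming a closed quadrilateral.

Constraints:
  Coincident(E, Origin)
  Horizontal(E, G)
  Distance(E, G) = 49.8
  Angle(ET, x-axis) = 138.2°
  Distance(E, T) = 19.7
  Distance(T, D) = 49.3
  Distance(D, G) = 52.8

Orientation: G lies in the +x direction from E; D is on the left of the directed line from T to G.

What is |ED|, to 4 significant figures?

50.66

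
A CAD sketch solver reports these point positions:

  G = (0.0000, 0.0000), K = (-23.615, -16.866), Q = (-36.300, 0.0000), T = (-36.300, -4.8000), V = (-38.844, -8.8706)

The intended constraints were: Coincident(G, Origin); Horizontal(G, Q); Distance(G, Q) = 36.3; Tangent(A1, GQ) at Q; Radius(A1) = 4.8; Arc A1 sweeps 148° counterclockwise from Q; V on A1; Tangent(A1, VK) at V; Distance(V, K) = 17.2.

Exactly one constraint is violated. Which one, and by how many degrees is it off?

Tangent(A1, VK) at V — off by 4.30°.

G = (0.00, 0.00) ✓; G.y = 0.00, Q.y = 0.00 ✓; |GQ| = 36.30 ✓; ∠(TQ, QG) = 90.00° ✓; |TQ| = 4.800 ✓; bearing(T→V) − bearing(T→Q) = 148.0° ✓; |TV| = 4.800 ✓; ∠(TV, VK) = 85.70° ✗; |VK| = 17.20 ✓.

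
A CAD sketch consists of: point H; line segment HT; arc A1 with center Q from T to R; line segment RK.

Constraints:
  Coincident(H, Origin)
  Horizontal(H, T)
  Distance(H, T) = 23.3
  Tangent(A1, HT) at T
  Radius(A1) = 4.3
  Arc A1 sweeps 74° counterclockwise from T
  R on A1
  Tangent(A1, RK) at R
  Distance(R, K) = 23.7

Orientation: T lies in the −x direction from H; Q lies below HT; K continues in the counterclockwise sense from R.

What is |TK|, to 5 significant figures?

28.007

H is at the origin; H and T share the same y with |HT| = 23.3 and T on the −x side, so T = (-23.300, 0.0000). The tangent condition forces QT to be normal to HT, so Q = T + (0, -4.3) = (-23.300, -4.3000). On A1, T sits at bearing 90° from Q; a 74° counterclockwise sweep puts R at bearing 164°, so R = Q + 4.3·(cos 164°, sin 164°) = (-27.433, -3.1148). Since A1 is tangent to RK there, QR ⟂ RK, so RK runs along (−sin 164°, cos 164°); with |RK| = 23.7, K = (-33.966, -25.897). Then |TK| = |K − T| = 28.007.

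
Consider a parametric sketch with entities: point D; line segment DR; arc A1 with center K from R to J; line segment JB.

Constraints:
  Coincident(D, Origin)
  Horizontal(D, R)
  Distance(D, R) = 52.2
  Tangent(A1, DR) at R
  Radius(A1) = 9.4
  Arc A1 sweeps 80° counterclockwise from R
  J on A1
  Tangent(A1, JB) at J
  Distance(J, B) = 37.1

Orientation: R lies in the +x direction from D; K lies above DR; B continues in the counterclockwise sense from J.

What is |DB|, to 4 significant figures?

81.08

On A1, R sits at bearing -90° from K; an 80° counterclockwise sweep puts J at bearing -10°, so J = K + 9.4·(cos -10°, sin -10°) = (61.46, 7.768). Since A1 is tangent to JB there, KJ ⟂ JB, so JB runs along (−sin -10°, cos -10°); with |JB| = 37.1, B = (67.90, 44.30). Then |DB| = |B − D| = 81.08.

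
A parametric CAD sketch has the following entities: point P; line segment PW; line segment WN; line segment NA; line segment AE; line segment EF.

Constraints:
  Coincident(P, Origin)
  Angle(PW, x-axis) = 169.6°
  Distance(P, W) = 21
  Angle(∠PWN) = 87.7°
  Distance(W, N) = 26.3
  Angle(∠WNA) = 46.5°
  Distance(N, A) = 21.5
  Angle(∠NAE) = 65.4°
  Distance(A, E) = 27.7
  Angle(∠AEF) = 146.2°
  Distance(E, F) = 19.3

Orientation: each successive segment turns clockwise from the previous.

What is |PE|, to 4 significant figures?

31.09

P is at the origin; PW runs at 169.6° with length 21.0, so W = (-20.66, 3.791). ∠PWN = 87.7° gives WN at 77.30° from the x-axis; with |WN| = 26.3, N = (-14.87, 29.45). ∠WNA = 46.5° gives NA at -56.20° from the x-axis; with |NA| = 21.5, A = (-2.913, 11.58). ∠NAE = 65.4° gives AE at -170.8° from the x-axis; with |AE| = 27.7, E = (-30.26, 7.153). Then |PE| = |E − P| = 31.09.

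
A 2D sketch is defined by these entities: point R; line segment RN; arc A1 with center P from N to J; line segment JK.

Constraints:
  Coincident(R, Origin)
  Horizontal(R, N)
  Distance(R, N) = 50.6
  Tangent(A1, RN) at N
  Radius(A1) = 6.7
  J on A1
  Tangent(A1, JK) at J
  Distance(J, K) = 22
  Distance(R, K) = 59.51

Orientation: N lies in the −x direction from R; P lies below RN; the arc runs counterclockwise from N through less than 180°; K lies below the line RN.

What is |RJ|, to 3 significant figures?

57.7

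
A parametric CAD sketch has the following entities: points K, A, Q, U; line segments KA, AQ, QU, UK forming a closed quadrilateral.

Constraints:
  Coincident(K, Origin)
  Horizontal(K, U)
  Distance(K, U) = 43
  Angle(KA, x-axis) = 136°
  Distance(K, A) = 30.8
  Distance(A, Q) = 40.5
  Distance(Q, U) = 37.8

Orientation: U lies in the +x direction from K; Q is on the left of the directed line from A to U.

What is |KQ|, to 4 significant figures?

33.30

K is at the origin; KU is horizontal with |KU| = 43.0 and U in +x, so U = (43.0, 0). KA runs at 136.0° with |KA| = 30.8, so A = (-22.16, 21.40). Q is determined by |AQ| = 40.5 and |QU| = 37.8 together: it lies at the intersection of circle(A, 40.5) and circle(U, 37.8). With |AU| = 68.58, the foot of the radical line on AU is 35.83 from A and the perpendicular offset is √(40.5² − 35.83²) = 18.88. Taking the left-of-AU solution: Q = (17.78, 28.15).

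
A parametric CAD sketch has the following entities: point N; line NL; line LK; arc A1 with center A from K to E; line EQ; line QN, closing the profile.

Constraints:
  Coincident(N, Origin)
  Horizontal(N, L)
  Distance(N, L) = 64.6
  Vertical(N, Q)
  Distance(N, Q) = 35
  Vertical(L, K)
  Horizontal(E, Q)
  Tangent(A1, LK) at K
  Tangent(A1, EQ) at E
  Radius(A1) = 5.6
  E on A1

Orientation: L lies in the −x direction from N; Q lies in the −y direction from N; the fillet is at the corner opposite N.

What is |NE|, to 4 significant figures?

68.60

N is at the origin; N and L share the same y with |NL| = 64.6 and L on the −x side, so L = (-64.60, 0.000). NQ is vertical with |NQ| = 35.0 and Q on the −y side, so Q = (0.000, -35.00). The virtual corner opposite N is at (-64.60, -35.00). Since A1 is tangent to LK there, AK ⟂ LK and since A1 is tangent to EQ there, AE ⟂ EQ, with radius 5.6, so the center A sits 5.6 in from both sides at A = (-59.00, -29.40). That places the tangent points at K = (-64.60, -29.40) on LK and E = (-59.00, -35.00) on EQ. Then |NE| = |E − N| = 68.60.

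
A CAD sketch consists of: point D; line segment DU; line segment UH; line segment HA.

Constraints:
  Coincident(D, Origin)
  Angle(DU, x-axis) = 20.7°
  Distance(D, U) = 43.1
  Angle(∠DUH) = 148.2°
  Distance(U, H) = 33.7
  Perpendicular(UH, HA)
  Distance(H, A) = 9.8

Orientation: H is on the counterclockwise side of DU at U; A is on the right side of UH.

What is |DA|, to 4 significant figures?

77.48

∠DUH = 148.2°, so UH runs at 20.7° + (180° − 148.2°) = 52.50° from the x-axis; with |UH| = 33.7, H = U + 33.7·(cos 52.50°, sin 52.50°) = (60.83, 41.97). UH is perpendicular to HA; with |HA| = 9.8 on the right of UH, A = H + 9.8·(0.7934, -0.6088) = (68.61, 36.00). Then |DA| = |A − D| = 77.48.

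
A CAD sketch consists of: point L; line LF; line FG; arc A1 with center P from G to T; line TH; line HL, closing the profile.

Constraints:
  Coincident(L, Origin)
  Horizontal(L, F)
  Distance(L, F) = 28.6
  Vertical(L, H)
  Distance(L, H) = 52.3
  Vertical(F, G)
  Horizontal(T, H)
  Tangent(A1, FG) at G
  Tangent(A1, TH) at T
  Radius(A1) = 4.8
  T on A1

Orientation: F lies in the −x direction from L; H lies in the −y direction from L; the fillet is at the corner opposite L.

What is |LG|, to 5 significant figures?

55.446

The virtual corner opposite L is at (-28.600, -52.300). A1 meets FG tangentially, so PG is at right angles to FG and tangency of A1 to TH means the radius PT is perpendicular to TH, with radius 4.8, so the center P sits 4.8 in from both sides at P = (-23.800, -47.500). That places the tangent points at G = (-28.600, -47.500) on FG and T = (-23.800, -52.300) on TH. Then |LG| = |G − L| = 55.446.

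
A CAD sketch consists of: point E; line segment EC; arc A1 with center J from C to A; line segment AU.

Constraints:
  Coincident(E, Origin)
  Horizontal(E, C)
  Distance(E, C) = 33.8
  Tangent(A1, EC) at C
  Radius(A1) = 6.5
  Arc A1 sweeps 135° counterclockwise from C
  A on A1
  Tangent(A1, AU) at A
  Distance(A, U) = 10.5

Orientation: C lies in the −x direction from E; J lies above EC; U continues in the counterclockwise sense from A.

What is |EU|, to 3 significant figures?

41.0

E is at the origin; EC is horizontal with |EC| = 33.8 and C on the −x side, so C = (-33.8, 0.00). Since A1 is tangent to EC there, JC ⟂ EC, so J = C + (0, 6.5) = (-33.8, 6.50). On A1, C sits at bearing -90° from J; a 135° counterclockwise sweep puts A at bearing 45°, so A = J + 6.5·(cos 45°, sin 45°) = (-29.2, 11.1). The tangent condition forces JA to be normal to AU, so AU runs along (−sin 45°, cos 45°); with |AU| = 10.5, U = (-36.6, 18.5). Then |EU| = |U − E| = 41.0.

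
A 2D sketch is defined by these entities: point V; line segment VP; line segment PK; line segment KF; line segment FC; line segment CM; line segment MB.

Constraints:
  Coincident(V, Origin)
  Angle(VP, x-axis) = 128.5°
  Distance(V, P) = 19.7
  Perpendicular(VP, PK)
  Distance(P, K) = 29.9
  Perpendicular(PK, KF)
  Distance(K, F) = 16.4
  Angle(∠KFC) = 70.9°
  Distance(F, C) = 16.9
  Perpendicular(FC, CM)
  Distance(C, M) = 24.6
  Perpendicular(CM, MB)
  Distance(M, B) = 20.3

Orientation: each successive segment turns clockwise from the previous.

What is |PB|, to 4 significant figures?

41.56

V is at the origin; VP runs at 128.5° with length 19.7, so P = (-12.26, 15.42). The perpendicularity gives PK at right angles to VP, so PK runs at 38.50°; with |PK| = 29.9, K = (11.14, 34.03). The perpendicularity gives KF at right angles to PK, so KF runs at -51.50°; with |KF| = 16.4, F = (21.35, 21.20). ∠KFC = 70.9° gives FC at -160.6° from the x-axis; with |FC| = 16.9, C = (5.405, 15.58). The perpendicularity gives CM at right angles to FC, so CM runs at 109.4°; with |CM| = 24.6, M = (-2.766, 38.79). The perpendicularity gives MB at right angles to CM, so MB runs at 19.40°; with |MB| = 20.3, B = (16.38, 45.53). Then |PB| = |B − P| = 41.56.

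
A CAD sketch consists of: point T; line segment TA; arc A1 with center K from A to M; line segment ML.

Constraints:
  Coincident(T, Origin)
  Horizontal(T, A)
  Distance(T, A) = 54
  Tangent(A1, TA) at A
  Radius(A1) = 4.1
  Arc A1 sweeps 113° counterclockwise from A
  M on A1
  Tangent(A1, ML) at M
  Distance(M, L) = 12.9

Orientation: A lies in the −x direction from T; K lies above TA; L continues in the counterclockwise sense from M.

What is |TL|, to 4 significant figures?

57.99

On A1, A sits at bearing -90° from K; a 113° counterclockwise sweep puts M at bearing 23°, so M = K + 4.1·(cos 23°, sin 23°) = (-50.23, 5.702). Tangency of A1 to ML means the radius KM is perpendicular to ML, so ML runs along (−sin 23°, cos 23°); with |ML| = 12.9, L = (-55.27, 17.58). Then |TL| = |L − T| = 57.99.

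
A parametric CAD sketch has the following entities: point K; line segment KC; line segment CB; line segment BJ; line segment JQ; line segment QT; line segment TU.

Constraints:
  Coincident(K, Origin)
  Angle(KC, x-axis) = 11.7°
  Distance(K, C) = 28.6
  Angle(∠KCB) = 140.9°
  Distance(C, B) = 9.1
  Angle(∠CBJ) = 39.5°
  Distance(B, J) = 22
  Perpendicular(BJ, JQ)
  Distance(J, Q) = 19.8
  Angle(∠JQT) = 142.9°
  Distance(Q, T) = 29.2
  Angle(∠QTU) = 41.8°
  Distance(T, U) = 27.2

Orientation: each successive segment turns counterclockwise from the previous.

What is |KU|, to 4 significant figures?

34.92

∠JQT = 142.9° gives QT at -41.60° from the x-axis; with |QT| = 29.2, T = (37.90, -30.26). ∠QTU = 41.8° gives TU at 96.60° from the x-axis; with |TU| = 27.2, U = (34.77, -3.242). Then |KU| = |U − K| = 34.92.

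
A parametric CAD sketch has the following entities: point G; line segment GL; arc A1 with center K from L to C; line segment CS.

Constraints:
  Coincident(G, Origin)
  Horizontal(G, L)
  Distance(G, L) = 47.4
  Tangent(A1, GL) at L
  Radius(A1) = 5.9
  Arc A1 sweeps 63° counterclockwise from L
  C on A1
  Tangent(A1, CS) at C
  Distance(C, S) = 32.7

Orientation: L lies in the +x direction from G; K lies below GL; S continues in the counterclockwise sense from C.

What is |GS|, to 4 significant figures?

42.33

G is at the origin; GL is horizontal with |GL| = 47.4 and L on the +x side, so L = (47.40, 0.000). The tangent condition forces KL to be normal to GL, so K = L + (0, -5.9) = (47.40, -5.900). On A1, L sits at bearing 90° from K; a 63° counterclockwise sweep puts C at bearing 153°, so C = K + 5.9·(cos 153°, sin 153°) = (42.14, -3.221). The tangent condition forces KC to be normal to CS, so CS runs along (−sin 153°, cos 153°); with |CS| = 32.7, S = (27.30, -32.36). Then |GS| = |S − G| = 42.33.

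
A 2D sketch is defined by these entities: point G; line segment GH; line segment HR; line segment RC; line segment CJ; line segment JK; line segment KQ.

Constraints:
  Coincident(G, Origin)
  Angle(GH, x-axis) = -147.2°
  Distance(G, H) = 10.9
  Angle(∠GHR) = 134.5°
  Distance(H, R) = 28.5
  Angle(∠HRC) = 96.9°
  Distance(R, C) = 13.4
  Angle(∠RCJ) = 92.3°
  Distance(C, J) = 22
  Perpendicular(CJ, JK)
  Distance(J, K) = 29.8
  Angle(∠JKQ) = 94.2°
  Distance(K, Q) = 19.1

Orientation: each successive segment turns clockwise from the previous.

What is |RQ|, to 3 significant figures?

18.1

CJ is perpendicular to JK, so JK runs at -93.5°; with |JK| = 29.8, K = (-15.5, -17.4). ∠JKQ = 94.2° gives KQ at -179° from the x-axis; with |KQ| = 19.1, Q = (-34.6, -17.6). Then |RQ| = |Q − R| = 18.1.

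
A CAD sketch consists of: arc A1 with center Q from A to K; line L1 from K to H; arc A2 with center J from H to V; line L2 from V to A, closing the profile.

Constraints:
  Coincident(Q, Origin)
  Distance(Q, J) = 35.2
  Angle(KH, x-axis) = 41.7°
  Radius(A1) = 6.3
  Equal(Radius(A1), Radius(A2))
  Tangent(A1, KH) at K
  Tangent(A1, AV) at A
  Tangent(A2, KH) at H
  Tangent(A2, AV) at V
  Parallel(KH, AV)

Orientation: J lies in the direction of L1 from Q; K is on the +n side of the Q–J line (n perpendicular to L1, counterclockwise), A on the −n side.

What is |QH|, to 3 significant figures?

35.8

Tangency of A1 to both parallel lines with radius 6.3 puts K and A at Q ± 6.3·n: K = (-4.19, 4.70), A = (4.19, -4.70). Equal radii place H and V the same way about J: H = J + 6.3·n = (22.1, 28.1), V = J − 6.3·n = (30.5, 18.7). Then |QH| = |H − Q| = 35.8.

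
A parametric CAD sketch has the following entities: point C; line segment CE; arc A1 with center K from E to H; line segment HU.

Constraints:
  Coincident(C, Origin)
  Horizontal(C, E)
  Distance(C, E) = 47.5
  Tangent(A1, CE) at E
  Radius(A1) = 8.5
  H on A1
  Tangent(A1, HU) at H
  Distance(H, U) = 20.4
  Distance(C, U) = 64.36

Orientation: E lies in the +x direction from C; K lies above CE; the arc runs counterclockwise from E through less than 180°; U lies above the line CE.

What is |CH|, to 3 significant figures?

56.5

Checks: C.y = 0.00, E.y = 0.00 ✓; |KH| = 8.500 ✓; ∠(KH, HU) = 90.00° ✓; |HU| = 20.40 ✓; |CU| = 64.36 ✓.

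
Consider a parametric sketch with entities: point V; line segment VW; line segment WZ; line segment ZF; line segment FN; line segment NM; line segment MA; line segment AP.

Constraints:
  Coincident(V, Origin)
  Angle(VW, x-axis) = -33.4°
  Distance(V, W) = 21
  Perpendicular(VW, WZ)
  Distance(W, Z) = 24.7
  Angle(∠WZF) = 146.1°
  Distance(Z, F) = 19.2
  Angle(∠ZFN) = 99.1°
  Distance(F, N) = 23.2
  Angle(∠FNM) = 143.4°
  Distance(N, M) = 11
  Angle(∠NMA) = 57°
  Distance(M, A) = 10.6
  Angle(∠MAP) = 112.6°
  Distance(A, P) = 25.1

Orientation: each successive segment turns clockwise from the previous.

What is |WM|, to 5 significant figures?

42.697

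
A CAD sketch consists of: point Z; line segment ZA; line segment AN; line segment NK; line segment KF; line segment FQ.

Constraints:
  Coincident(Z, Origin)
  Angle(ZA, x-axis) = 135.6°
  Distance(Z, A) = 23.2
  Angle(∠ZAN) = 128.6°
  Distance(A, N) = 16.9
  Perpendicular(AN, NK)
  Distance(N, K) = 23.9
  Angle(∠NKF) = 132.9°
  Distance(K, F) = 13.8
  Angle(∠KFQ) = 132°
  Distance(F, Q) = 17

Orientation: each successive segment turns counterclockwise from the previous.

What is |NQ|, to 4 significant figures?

41.73

Z is at the origin; ZA runs at 135.6° with length 23.2, so A = (-16.58, 16.23). ∠ZAN = 128.6° gives AN at -173.0° from the x-axis; with |AN| = 16.9, N = (-33.35, 14.17). The perpendicularity gives NK at right angles to AN, so NK runs at -83.00°; with |NK| = 23.9, K = (-30.44, -9.549). ∠NKF = 132.9° gives KF at -35.90° from the x-axis; with |KF| = 13.8, F = (-19.26, -17.64). ∠KFQ = 132.0° gives FQ at 12.10° from the x-axis; with |FQ| = 17.0, Q = (-2.636, -14.08). Then |NQ| = |Q − N| = 41.73.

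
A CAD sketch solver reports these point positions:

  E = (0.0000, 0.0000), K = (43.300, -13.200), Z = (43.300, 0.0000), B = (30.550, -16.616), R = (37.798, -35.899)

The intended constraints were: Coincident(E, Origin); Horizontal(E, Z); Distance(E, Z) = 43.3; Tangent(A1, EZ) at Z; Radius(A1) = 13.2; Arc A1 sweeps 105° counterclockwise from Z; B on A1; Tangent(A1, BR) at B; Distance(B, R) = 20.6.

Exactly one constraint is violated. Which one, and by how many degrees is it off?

Tangent(A1, BR) at B — off by 5.60°.

E = (0.00, 0.00) ✓; E.y = 0.00, Z.y = 0.00 ✓; |EZ| = 43.30 ✓; ∠(KZ, ZE) = 90.00° ✓; |KZ| = 13.20 ✓; bearing(K→B) − bearing(K→Z) = 105.0° ✓; |KB| = 13.20 ✓; ∠(KB, BR) = 84.40° ✗; |BR| = 20.60 ✓.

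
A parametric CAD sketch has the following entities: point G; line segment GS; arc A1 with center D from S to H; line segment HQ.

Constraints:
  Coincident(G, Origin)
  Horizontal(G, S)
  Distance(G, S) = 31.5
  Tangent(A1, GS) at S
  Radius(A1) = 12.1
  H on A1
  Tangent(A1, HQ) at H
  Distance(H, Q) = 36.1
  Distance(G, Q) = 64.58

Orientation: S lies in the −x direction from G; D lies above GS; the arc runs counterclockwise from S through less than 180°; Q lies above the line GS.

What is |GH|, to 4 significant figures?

28.89

G is at the origin; G and S share the same y with |GS| = 31.5 and S on the −x side, so S = (-31.50, 0.000). The tangent condition forces DS to be normal to GS, so D = S + (0, 12.1) = (-31.50, 12.10). Since DH ⟂ HQ (tangency), |DQ| = √(12.1² + 36.1²) = 38.07 regardless of where H sits on A1. So Q lies on both circle(G, 64.58) and circle(D, 38.07); the above-GS intersection is Q = (-42.63, 48.51). H is the foot of the tangent from Q: H = (-21.65, 19.13).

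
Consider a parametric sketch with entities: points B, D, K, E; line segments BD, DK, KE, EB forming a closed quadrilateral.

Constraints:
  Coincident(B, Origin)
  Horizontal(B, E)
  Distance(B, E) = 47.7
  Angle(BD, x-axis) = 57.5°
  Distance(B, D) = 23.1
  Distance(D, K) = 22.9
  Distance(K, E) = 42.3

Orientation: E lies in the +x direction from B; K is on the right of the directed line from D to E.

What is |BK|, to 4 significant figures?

5.944

B is at the origin; BE is horizontal with |BE| = 47.7 and E in +x, so E = (47.7, 0). BD runs at 57.5° with |BD| = 23.1, so D = (12.41, 19.48). K is determined by |DK| = 22.9 and |KE| = 42.3 together: it lies at the intersection of circle(D, 22.9) and circle(E, 42.3). With |DE| = 40.31, the foot of the radical line on DE is 4.465 from D and the perpendicular offset is √(22.9² − 4.465²) = 22.46. Taking the right-of-DE solution: K = (5.465, -2.339).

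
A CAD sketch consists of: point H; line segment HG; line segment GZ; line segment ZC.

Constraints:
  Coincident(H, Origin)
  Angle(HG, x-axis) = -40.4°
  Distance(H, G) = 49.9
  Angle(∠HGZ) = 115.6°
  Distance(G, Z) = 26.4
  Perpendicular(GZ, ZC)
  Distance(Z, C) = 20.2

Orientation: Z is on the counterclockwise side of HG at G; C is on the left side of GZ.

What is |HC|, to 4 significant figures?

53.99

H is at the origin; HG runs at -40.4° with length 49.9, so G = 49.9·(cos -40.4°, sin -40.4°) = (38.00, -32.34). ∠HGZ = 115.6°, so GZ runs at -40.4° + (180° − 115.6°) = 24.00° from the x-axis; with |GZ| = 26.4, Z = G + 26.4·(cos 24.00°, sin 24.00°) = (62.12, -21.60). GZ ⟂ ZC; with |ZC| = 20.2 on the left of GZ, C = Z + 20.2·(-0.4067, 0.9135) = (53.90, -3.150). Then |HC| = |C − H| = 53.99.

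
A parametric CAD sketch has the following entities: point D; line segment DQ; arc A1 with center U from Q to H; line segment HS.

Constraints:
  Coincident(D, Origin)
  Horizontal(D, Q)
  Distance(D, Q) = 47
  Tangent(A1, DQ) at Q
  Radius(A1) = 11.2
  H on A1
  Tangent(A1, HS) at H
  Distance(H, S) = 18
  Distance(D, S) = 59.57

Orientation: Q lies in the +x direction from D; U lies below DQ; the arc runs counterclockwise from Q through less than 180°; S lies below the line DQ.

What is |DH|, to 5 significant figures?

42.671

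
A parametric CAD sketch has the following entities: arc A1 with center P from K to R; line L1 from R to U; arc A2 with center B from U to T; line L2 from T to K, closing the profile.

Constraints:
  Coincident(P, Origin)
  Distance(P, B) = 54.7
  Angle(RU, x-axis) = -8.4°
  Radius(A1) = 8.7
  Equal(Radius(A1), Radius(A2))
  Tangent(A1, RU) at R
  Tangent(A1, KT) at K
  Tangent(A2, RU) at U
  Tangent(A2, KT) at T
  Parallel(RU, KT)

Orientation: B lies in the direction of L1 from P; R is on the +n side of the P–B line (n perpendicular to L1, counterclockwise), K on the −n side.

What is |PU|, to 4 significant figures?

55.39

The slot axis is L1's direction at -8.4°, so u = (cos -8.4°, sin -8.4°) = (0.9893, -0.1461) and n = (−sin -8.4°, cos -8.4°) = (0.1461, 0.9893). P is at the origin and B lies 54.7 along u from P, so B = 54.7·u = (54.11, -7.991). Tangency of A1 to both parallel lines with radius 8.7 puts R and K at P ± 8.7·n: R = (1.271, 8.607), K = (-1.271, -8.607). Equal radii place U and T the same way about B: U = B + 8.7·n = (55.38, 0.6159), T = B − 8.7·n = (52.84, -16.60). Then |PU| = |U − P| = 55.39.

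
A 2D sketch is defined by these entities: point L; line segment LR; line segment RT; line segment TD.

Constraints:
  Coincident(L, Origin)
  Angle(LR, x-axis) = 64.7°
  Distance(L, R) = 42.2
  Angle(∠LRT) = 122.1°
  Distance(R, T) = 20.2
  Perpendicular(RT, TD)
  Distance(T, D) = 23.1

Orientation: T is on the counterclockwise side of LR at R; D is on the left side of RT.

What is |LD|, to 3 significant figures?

44.5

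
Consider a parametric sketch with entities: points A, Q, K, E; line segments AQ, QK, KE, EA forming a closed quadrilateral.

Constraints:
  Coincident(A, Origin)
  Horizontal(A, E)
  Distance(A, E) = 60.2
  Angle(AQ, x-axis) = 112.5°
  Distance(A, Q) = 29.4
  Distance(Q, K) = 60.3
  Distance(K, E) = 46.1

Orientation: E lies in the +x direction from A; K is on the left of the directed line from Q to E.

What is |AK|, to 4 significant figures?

64.15

Checks: |QK| = 60.30 ✓; |KE| = 46.10 ✓.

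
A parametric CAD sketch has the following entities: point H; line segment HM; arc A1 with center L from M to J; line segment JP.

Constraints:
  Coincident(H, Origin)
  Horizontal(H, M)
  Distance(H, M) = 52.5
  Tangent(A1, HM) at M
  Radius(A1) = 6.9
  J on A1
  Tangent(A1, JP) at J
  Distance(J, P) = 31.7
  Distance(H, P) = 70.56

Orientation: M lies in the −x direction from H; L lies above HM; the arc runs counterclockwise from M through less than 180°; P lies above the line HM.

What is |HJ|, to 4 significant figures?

47.20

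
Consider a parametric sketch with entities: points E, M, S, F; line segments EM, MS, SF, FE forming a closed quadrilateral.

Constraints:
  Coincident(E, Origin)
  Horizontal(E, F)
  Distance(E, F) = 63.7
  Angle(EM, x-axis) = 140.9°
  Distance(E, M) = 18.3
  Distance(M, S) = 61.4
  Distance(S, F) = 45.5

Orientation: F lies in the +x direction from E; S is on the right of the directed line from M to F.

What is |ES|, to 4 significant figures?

43.18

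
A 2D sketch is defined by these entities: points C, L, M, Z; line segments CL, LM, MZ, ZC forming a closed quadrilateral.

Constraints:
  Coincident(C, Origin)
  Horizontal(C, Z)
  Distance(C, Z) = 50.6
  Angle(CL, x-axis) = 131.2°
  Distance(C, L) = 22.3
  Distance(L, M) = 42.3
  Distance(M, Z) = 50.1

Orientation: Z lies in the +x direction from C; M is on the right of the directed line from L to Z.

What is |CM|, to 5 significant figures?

21.265

Checks: |LM| = 42.30 ✓; |MZ| = 50.10 ✓.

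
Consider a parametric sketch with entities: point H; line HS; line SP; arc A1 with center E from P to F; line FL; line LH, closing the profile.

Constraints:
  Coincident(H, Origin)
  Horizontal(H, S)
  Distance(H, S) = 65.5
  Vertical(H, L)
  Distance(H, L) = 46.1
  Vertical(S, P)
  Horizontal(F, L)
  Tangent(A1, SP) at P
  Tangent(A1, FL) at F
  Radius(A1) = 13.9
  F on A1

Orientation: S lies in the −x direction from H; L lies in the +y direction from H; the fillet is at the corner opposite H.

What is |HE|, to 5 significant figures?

60.823

H is at the origin; H and S share the same y with |HS| = 65.5 and S on the −x side, so S = (-65.500, 0.0000). H and L share the same x with |HL| = 46.1 and L on the +y side, so L = (0.0000, 46.100). The virtual corner opposite H is at (-65.500, 46.100). Tangency of A1 to SP means the radius EP is perpendicular to SP and since A1 is tangent to FL there, EF ⟂ FL, with radius 13.9, so the center E sits 13.9 in from both sides at E = (-51.600, 32.200). Then |HE| = |E − H| = 60.823.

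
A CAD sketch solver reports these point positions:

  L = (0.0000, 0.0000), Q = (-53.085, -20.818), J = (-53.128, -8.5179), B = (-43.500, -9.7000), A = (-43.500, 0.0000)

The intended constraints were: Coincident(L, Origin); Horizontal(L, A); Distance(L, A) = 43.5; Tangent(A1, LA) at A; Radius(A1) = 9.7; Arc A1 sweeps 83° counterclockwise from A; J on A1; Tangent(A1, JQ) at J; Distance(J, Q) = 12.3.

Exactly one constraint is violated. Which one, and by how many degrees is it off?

Tangent(A1, JQ) at J — off by 7.20°.

L = (0.00, 0.00) ✓; L.y = 0.00, A.y = 0.00 ✓; |LA| = 43.50 ✓; ∠(BA, AL) = 90.00° ✓; |BA| = 9.700 ✓; bearing(B→J) − bearing(B→A) = 83.00° ✓; |BJ| = 9.700 ✓; ∠(BJ, JQ) = 82.80° ✗; |JQ| = 12.30 ✓.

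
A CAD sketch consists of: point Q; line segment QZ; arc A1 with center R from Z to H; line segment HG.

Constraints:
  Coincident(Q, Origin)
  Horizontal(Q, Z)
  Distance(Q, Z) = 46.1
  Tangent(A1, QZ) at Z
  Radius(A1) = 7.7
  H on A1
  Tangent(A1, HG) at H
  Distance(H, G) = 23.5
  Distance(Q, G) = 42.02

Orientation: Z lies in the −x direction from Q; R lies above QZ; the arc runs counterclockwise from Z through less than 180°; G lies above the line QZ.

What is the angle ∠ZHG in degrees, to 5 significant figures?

143.91°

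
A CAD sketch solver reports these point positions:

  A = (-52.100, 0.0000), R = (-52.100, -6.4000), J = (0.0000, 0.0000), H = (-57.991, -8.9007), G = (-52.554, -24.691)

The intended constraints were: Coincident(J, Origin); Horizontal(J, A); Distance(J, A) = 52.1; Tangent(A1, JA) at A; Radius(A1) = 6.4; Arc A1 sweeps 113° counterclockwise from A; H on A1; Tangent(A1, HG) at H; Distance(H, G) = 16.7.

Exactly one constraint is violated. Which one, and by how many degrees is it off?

Tangent(A1, HG) at H — off by 4.00°.

J = (0.00, 0.00) ✓; J.y = 0.00, A.y = 0.00 ✓; |JA| = 52.10 ✓; ∠(RA, AJ) = 90.00° ✓; |RA| = 6.400 ✓; bearing(R→H) − bearing(R→A) = 113.0° ✓; |RH| = 6.400 ✓; ∠(RH, HG) = 94.00° ✗; |HG| = 16.70 ✓.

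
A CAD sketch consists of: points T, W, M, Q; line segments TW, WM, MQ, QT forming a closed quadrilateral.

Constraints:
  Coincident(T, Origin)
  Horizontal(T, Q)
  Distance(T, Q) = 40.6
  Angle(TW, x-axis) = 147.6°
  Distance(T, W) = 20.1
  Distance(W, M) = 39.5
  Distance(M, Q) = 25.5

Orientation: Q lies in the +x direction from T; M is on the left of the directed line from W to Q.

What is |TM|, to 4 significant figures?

28.03

T is at the origin; TQ is horizontal with |TQ| = 40.6 and Q in +x, so Q = (40.6, 0). TW runs at 147.6° with |TW| = 20.1, so W = (-16.97, 10.77). M is determined by |WM| = 39.5 and |MQ| = 25.5 together: it lies at the intersection of circle(W, 39.5) and circle(Q, 25.5). With |WQ| = 58.57, the foot of the radical line on WQ is 37.05 from W and the perpendicular offset is √(39.5² − 37.05²) = 13.69. Taking the left-of-WQ solution: M = (21.97, 17.41).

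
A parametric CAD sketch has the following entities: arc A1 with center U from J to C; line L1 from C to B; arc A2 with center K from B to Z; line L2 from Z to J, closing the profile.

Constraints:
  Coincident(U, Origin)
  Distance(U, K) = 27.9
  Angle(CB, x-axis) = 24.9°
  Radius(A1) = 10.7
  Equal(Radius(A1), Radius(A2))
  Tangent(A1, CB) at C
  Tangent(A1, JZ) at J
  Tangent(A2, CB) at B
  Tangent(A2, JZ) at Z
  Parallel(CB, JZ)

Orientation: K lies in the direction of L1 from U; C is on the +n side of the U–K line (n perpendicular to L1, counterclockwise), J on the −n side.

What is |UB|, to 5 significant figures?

29.881

The slot axis is L1's direction at 24.9°, so u = (cos 24.9°, sin 24.9°) = (0.90704, 0.42104) and n = (−sin 24.9°, cos 24.9°) = (-0.42104, 0.90704). U is at the origin and K lies 27.9 along u from U, so K = 27.9·u = (25.307, 11.747). Tangency of A1 to both parallel lines with radius 10.7 puts C and J at U ± 10.7·n: C = (-4.5051, 9.7054), J = (4.5051, -9.7054). Equal radii place B and Z the same way about K: B = K + 10.7·n = (20.801, 21.452), Z = K − 10.7·n = (29.812, 2.0415). Then |UB| = |B − U| = 29.881.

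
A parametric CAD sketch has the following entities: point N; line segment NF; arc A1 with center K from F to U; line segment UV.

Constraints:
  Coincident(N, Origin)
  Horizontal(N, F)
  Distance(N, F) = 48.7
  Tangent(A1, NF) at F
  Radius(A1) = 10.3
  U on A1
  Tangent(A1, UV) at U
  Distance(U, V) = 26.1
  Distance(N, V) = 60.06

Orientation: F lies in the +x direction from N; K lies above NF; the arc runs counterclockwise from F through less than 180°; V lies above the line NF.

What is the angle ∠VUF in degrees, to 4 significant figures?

121.8°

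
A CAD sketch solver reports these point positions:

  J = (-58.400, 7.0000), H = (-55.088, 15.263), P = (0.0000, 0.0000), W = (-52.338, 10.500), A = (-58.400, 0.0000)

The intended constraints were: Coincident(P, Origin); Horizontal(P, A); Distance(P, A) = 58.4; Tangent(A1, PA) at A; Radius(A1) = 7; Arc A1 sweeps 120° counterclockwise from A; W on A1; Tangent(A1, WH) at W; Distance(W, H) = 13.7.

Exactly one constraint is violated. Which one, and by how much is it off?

Distance(W, H) = 13.7 — off by 8.20.

P = (0.00, 0.00) ✓; P.y = 0.00, A.y = 0.00 ✓; |PA| = 58.40 ✓; ∠(JA, AP) = 90.00° ✓; |JA| = 7.000 ✓; bearing(J→W) − bearing(J→A) = 120.0° ✓; |JW| = 7.000 ✓; ∠(JW, WH) = 90.00° ✓; |WH| = 5.500 ✗.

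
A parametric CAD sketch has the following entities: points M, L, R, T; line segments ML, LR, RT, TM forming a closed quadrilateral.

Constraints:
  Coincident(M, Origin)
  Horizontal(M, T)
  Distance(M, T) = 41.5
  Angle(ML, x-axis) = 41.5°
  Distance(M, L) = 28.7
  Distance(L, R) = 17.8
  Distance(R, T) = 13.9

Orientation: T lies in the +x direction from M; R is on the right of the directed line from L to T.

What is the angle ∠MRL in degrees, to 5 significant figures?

74.119°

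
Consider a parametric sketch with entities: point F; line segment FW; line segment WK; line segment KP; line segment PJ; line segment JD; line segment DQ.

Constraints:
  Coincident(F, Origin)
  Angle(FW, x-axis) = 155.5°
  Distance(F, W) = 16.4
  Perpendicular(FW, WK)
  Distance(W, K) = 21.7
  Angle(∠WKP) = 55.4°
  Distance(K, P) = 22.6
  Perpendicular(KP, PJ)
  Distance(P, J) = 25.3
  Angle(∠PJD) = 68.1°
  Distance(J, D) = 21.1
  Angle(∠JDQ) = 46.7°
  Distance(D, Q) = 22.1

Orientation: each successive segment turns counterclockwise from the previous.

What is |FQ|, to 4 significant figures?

2.765

∠PJD = 68.1° gives JD at -148.0° from the x-axis; with |JD| = 21.1, D = (-24.00, 4.745). ∠JDQ = 46.7° gives DQ at -14.70° from the x-axis; with |DQ| = 22.1, Q = (-2.626, -0.8633). Then |FQ| = |Q − F| = 2.765.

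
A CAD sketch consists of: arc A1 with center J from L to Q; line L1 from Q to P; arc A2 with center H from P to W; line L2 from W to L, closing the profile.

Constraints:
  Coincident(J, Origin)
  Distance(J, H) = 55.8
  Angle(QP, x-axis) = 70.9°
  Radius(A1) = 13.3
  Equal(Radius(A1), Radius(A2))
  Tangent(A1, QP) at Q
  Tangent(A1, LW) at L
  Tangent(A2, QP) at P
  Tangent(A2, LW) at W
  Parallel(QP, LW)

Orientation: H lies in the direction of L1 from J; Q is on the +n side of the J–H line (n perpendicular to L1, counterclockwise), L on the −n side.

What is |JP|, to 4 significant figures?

57.36

The slot axis is L1's direction at 70.9°, so u = (cos 70.9°, sin 70.9°) = (0.3272, 0.9449) and n = (−sin 70.9°, cos 70.9°) = (-0.9449, 0.3272). J is at the origin and H lies 55.8 along u from J, so H = 55.8·u = (18.26, 52.73). Tangency of A1 to both parallel lines with radius 13.3 puts Q and L at J ± 13.3·n: Q = (-12.57, 4.352), L = (12.57, -4.352). Equal radii place P and W the same way about H: P = H + 13.3·n = (5.691, 57.08), W = H − 13.3·n = (30.83, 48.38). Then |JP| = |P − J| = 57.36.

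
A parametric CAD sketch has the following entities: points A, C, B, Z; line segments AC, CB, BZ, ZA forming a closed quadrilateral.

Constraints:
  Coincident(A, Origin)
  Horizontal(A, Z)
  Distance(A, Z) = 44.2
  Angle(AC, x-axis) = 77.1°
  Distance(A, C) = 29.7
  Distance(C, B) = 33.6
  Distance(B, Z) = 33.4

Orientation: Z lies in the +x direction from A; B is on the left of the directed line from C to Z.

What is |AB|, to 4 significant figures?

51.92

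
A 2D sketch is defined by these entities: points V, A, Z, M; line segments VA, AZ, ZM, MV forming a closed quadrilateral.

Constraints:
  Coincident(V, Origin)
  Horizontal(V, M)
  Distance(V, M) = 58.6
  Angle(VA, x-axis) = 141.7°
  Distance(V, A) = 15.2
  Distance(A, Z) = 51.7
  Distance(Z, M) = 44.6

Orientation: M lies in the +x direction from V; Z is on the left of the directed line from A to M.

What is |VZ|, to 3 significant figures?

48.5

V is at the origin; VM is horizontal with |VM| = 58.6 and M in +x, so M = (58.6, 0). VA runs at 141.7° with |VA| = 15.2, so A = (-11.9, 9.42). Z is determined by |AZ| = 51.7 and |ZM| = 44.6 together: it lies at the intersection of circle(A, 51.7) and circle(M, 44.6). With |AM| = 71.2, the foot of the radical line on AM is 40.4 from A and the perpendicular offset is √(51.7² − 40.4²) = 32.3. Taking the left-of-AM solution: Z = (32.4, 36.1).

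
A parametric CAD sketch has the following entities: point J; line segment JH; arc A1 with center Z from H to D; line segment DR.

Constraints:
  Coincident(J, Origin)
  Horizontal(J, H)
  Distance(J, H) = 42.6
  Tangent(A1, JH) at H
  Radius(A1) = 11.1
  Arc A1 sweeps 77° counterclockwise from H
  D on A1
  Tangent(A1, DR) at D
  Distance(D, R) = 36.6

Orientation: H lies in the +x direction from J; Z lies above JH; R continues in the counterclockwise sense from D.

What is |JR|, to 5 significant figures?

75.894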